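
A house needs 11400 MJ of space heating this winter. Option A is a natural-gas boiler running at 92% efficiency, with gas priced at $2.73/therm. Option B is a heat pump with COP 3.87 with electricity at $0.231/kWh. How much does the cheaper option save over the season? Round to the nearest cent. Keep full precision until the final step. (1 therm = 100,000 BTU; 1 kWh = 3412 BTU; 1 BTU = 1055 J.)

$131.61

Heat load = 11400 MJ = 11,400,000,000 J / 1055 = 10,805,687 BTU
Gas: input = 10,805,687 / 0.920 = 11,745,312 BTU = 117.5 therm → 117.5 × $2.73 = $320.65
Heat pump: 10,805,687 BTU / 3412 = 3,167 kWh heat; / 3.87 = 818.3 kWh in → × $0.231 = $189.04
Difference = |$320.65 − $189.04| = $131.61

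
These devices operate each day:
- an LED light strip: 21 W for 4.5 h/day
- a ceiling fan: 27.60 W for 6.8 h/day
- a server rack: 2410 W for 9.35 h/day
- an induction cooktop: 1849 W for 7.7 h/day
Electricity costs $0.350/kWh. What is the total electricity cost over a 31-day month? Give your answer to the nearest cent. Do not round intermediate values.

LED light strip: 21 W × 4.5 h × 31 d = 2,930 Wh = 2.929 kWh
ceiling fan: 27.60 W × 6.8 h × 31 d = 5,818 Wh = 5.818 kWh
server rack: 2410 W × 9.35 h × 31 d = 698,538 Wh = 698.5 kWh
induction cooktop: 1849 W × 7.7 h × 31 d = 441,356 Wh = 441.4 kWh
Total energy = 2.929 + 5.818 + 698.5 + 441.4 = 1,149 kWh
Cost = 1,149 kWh × $0.350 = $402.02

$402.02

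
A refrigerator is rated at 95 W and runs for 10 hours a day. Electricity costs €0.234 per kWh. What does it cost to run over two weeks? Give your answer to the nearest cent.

Energy = 95 W × 10 h/day × 14 days = 13,300 Wh = 13.3 kWh
Cost = 13.3 kWh × €0.234/kWh = €3.11

€3.11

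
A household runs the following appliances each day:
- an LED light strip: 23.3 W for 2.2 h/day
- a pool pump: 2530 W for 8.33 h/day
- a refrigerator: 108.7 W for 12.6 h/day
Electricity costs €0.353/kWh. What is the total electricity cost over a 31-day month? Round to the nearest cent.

LED light strip: 23.3 W × 2.2 h × 31 d = 1,589 Wh = 1.589 kWh
pool pump: 2530 W × 8.33 h × 31 d = 653,322 Wh = 653.3 kWh
refrigerator: 108.7 W × 12.6 h × 31 d = 42,458 Wh = 42.46 kWh
Total energy = 1.589 + 653.3 + 42.46 = 697.4 kWh
Cost = 697.4 kWh × €0.353 = €246.17

€246.17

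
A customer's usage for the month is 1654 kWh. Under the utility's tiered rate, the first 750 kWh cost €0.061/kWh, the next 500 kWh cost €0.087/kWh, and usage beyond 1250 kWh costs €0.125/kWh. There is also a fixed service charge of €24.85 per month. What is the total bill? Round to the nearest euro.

€165

First 750 kWh × €0.061 = €45.75
Next 500 kWh × €0.087 = €43.50
Remaining 404 kWh × €0.125 = €50.50
Energy charge = €139.75; + service €24.85 = €164.60 ≈ €165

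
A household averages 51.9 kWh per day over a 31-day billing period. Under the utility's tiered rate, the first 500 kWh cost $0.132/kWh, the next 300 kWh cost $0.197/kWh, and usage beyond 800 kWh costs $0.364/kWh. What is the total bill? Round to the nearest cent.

Usage = 51.9 kWh/day × 31 days = 1608.9 kWh
First 500 kWh × $0.132 = $66.00
Next 300 kWh × $0.197 = $59.10
Remaining 808.9 kWh × $0.364 = $294.44
Total = $419.54

$419.54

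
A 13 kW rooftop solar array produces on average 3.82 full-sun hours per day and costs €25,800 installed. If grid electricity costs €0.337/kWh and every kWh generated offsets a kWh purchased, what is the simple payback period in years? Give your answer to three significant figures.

4.22 years

Daily generation = 13 kW × 3.82 h = 49.66 kWh
Annual generation = 49.66 × 365 = 18126 kWh
Annual savings = 18126 × €0.337 = €6,108.43
Payback = €25,800 / €6,108.43 = 4.22 years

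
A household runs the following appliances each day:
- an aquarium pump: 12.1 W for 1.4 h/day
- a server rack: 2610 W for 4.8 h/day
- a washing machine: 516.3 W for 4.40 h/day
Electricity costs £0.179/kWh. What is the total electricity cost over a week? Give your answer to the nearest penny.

aquarium pump: 12.1 W × 1.4 h × 7 d = 119 Wh = 0.1186 kWh
server rack: 2610 W × 4.8 h × 7 d = 87,696 Wh = 87.7 kWh
washing machine: 516.3 W × 4.40 h × 7 d = 15,902 Wh = 15.9 kWh
Total energy = 0.1186 + 87.7 + 15.9 = 103.7 kWh
Cost = 103.7 kWh × £0.179 = £18.57

£18.57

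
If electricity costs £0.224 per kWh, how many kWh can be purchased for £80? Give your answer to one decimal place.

357.1 kWh

£80 / £0.224 per kWh = 357.1 kWh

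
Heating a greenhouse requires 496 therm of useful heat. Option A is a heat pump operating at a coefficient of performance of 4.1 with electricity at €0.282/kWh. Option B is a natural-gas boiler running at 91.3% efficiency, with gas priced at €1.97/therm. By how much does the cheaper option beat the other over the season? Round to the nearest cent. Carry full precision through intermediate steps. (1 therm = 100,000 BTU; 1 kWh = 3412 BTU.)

Heat load = 496 therm × 100,000 = 49,600,000 BTU
Gas: input = 49,600,000 / 0.913 = 54,326,396 BTU = 543.3 therm → 543.3 × €1.97 = €1,070.23
Heat pump: 49,600,000 BTU / 3412 = 14,540 kWh heat; / 4.1 = 3,546 kWh in → × €0.282 = €999.86
Difference = |€1,070.23 − €999.86| = €70.37

€70.37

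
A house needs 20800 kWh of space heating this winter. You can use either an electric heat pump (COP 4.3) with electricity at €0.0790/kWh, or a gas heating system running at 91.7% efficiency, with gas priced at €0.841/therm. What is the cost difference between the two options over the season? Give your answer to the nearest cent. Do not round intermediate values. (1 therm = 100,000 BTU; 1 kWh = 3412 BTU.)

€268.74

Heat load = 20800 kWh × 3412 = 70,969,600 BTU
Gas: input = 70,969,600 / 0.917 = 77,393,239 BTU = 773.9 therm → 773.9 × €0.841 = €650.88
Heat pump: 70,969,600 BTU / 3412 = 20,800 kWh heat; / 4.3 = 4,837 kWh in → × €0.0790 = €382.14
Difference = |€650.88 − €382.14| = €268.74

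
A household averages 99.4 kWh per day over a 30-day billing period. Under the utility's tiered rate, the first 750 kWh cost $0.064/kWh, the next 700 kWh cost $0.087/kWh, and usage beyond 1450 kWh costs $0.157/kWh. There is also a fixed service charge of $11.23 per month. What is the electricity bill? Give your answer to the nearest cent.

Usage = 99.4 kWh/day × 30 days = 2982 kWh
First 750 kWh × $0.064 = $48.00
Next 700 kWh × $0.087 = $60.90
Remaining 1532 kWh × $0.157 = $240.52
Energy charge = $349.42; + service $11.23 = $360.65

$360.65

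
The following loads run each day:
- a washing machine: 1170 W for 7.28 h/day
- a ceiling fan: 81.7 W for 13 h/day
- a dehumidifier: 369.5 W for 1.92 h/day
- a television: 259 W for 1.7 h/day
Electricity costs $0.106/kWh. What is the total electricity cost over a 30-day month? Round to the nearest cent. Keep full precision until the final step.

$34.12

washing machine: 1170 W × 7.28 h × 30 d = 255,528 Wh = 255.5 kWh
ceiling fan: 81.7 W × 13 h × 30 d = 31,863 Wh = 31.86 kWh
dehumidifier: 369.5 W × 1.92 h × 30 d = 21,283 Wh = 21.28 kWh
television: 259 W × 1.7 h × 30 d = 13,209 Wh = 13.21 kWh
Total energy = 255.5 + 31.86 + 21.28 + 13.21 = 321.9 kWh
Cost = 321.9 kWh × $0.106 = $34.12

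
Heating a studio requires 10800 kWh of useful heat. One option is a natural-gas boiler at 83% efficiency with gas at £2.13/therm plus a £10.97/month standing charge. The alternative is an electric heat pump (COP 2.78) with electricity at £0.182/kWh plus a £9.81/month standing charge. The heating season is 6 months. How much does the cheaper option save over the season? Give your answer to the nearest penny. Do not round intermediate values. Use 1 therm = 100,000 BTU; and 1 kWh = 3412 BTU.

£245.57

Heat load = 10800 kWh × 3412 = 36,849,600 BTU
Gas: input = 36,849,600 / 0.830 = 44,397,108 BTU = 444 therm → 444 × £2.13 = £945.66; + 6 × £10.97 standing = £1,011.48
Heat pump: 36,849,600 BTU / 3412 = 10,800 kWh heat; / 2.78 = 3,885 kWh in → × £0.182 = £707.05; + 6 × £9.81 standing = £765.91
Difference = |£1,011.48 − £765.91| = £245.57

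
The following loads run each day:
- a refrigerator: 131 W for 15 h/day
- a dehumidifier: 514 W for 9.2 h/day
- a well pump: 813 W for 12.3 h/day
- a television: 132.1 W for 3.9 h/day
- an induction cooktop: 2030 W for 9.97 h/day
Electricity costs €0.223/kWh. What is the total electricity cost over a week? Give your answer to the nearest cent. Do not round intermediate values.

€58.46

refrigerator: 131 W × 15 h × 7 d = 13,755 Wh = 13.76 kWh
dehumidifier: 514 W × 9.2 h × 7 d = 33,102 Wh = 33.1 kWh
well pump: 813 W × 12.3 h × 7 d = 69,999 Wh = 70 kWh
television: 132.1 W × 3.9 h × 7 d = 3,606 Wh = 3.606 kWh
induction cooktop: 2030 W × 9.97 h × 7 d = 141,674 Wh = 141.7 kWh
Total energy = 13.76 + 33.1 + 70 + 3.606 + 141.7 = 262.1 kWh
Cost = 262.1 kWh × €0.223 = €58.46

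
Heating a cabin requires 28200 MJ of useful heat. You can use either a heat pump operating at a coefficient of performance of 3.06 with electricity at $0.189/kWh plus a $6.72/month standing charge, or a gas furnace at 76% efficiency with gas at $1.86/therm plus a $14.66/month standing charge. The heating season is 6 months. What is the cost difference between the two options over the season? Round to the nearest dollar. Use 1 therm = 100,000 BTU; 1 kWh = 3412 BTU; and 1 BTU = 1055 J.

Heat load = 28200 MJ = 28,200,000,000 J / 1055 = 26,729,858 BTU
Gas: input = 26,729,858 / 0.76 = 35,170,866 BTU = 351.7 therm → 351.7 × $1.86 = $654.18; + 6 × $14.66 standing = $742.14
Heat pump: 26,729,858 BTU / 3412 = 7,834 kWh heat; / 3.06 = 2,560 kWh in → × $0.189 = $483.87; + 6 × $6.72 standing = $524.19
Difference = |$742.14 − $524.19| = $217.95 ≈ $218

$218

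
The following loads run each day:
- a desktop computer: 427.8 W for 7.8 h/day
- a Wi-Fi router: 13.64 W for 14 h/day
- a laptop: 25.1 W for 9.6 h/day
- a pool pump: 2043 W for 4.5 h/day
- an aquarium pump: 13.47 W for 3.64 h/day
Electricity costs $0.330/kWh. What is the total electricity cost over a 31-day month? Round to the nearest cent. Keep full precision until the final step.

$133.11

desktop computer: 427.8 W × 7.8 h × 31 d = 103,442 Wh = 103.4 kWh
Wi-Fi router: 13.64 W × 14 h × 31 d = 5,920 Wh = 5.92 kWh
laptop: 25.1 W × 9.6 h × 31 d = 7,470 Wh = 7.47 kWh
pool pump: 2043 W × 4.5 h × 31 d = 284,998 Wh = 285 kWh
aquarium pump: 13.47 W × 3.64 h × 31 d = 1,520 Wh = 1.52 kWh
Total energy = 103.4 + 5.92 + 7.47 + 285 + 1.52 = 403.4 kWh
Cost = 403.4 kWh × $0.330 = $133.11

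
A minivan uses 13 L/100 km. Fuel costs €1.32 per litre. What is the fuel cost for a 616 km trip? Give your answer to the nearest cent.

Fuel = 13 L/100 km × 616 km / 100 = 80.08 L
Cost = 80.08 L × €1.32/L = €105.71

€105.71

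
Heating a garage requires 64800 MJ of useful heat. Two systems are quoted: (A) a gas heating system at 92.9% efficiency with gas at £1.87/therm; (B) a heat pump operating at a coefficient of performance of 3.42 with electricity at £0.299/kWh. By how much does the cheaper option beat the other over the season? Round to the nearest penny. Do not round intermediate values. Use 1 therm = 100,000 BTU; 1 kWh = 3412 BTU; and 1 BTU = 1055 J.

£337.46

Heat load = 64800 MJ = 64,800,000,000 J / 1055 = 61,421,801 BTU
Gas: input = 61,421,801 / 0.929 = 66,116,040 BTU = 661.2 therm → 661.2 × £1.87 = £1,236.37
Heat pump: 61,421,801 BTU / 3412 = 18,000 kWh heat; / 3.42 = 5,264 kWh in → × £0.299 = £1,573.83
Difference = |£1,236.37 − £1,573.83| = £337.46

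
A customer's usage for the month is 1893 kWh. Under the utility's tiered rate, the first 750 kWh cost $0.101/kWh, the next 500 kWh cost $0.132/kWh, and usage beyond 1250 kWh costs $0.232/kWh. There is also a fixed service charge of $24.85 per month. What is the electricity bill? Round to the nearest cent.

First 750 kWh × $0.101 = $75.75
Next 500 kWh × $0.132 = $66.00
Remaining 643 kWh × $0.232 = $149.18
Energy charge = $290.93; + service $24.85 = $315.78

$315.78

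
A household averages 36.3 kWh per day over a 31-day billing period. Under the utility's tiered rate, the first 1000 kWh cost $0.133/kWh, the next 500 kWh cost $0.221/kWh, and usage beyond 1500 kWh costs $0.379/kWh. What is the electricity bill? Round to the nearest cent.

Usage = 36.3 kWh/day × 31 days = 1125.3 kWh
First 1000 kWh × $0.133 = $133.00
Next 125.3 kWh × $0.221 = $27.69
Remaining tier: 0 kWh (not reached)
Total = $160.69

$160.69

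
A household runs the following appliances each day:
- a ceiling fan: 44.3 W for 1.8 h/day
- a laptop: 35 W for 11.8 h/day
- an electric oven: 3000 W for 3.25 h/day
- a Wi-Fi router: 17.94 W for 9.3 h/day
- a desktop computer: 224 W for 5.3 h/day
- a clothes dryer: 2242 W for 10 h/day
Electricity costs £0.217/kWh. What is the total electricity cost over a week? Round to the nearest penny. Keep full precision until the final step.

ceiling fan: 44.3 W × 1.8 h × 7 d = 558 Wh = 0.5582 kWh
laptop: 35 W × 11.8 h × 7 d = 2,891 Wh = 2.891 kWh
electric oven: 3000 W × 3.25 h × 7 d = 68,250 Wh = 68.25 kWh
Wi-Fi router: 17.94 W × 9.3 h × 7 d = 1,168 Wh = 1.168 kWh
desktop computer: 224 W × 5.3 h × 7 d = 8,310 Wh = 8.31 kWh
clothes dryer: 2242 W × 10 h × 7 d = 156,940 Wh = 156.9 kWh
Total energy = 0.5582 + 2.891 + 68.25 + 1.168 + 8.31 + 156.9 = 238.1 kWh
Cost = 238.1 kWh × £0.217 = £51.67

£51.67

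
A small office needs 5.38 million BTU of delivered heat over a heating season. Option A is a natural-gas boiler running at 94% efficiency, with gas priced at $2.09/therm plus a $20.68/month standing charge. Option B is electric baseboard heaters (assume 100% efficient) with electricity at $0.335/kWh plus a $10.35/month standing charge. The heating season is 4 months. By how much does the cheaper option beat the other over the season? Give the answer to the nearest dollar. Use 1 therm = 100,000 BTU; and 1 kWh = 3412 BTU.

$367

Heat load = 5.38 × 10⁶ BTU = 5,380,000 BTU
Gas: input = 5,380,000 / 0.94 = 5,723,404 BTU = 57.23 therm → 57.23 × $2.09 = $119.62; + 4 × $20.68 standing = $202.34
Electric: 5,380,000 BTU / 3412 = 1,577 kWh → × $0.335 = $528.22; + 4 × $10.35 standing = $569.62
Difference = |$202.34 − $569.62| = $367.28 ≈ $367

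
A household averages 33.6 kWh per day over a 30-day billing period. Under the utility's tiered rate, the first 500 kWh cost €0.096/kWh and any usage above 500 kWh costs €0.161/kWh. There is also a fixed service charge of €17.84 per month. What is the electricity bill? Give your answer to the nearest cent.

€147.63

Usage = 33.6 kWh/day × 30 days = 1008 kWh
First 500 kWh × €0.096 = €48.00
Remaining 508 kWh × €0.161 = €81.79
Energy charge = €129.79; + service €17.84 = €147.63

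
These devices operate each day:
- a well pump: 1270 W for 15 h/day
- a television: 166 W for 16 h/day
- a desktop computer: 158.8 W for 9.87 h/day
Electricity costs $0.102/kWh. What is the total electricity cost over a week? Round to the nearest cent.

well pump: 1270 W × 15 h × 7 d = 133,350 Wh = 133.3 kWh
television: 166 W × 16 h × 7 d = 18,592 Wh = 18.59 kWh
desktop computer: 158.8 W × 9.87 h × 7 d = 10,971 Wh = 10.97 kWh
Total energy = 133.3 + 18.59 + 10.97 = 162.9 kWh
Cost = 162.9 kWh × $0.102 = $16.62

$16.62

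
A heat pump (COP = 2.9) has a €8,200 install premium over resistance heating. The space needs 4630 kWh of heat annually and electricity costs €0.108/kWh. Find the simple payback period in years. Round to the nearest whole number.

Resistance: 4630 kWh × €0.108 = €500.04/yr
Heat pump: 4630 / 2.9 = 1597 kWh in → × €0.108 = €172.43/yr
Annual savings = €327.61
Payback = €8,200 / €327.61 = 25 years

25 years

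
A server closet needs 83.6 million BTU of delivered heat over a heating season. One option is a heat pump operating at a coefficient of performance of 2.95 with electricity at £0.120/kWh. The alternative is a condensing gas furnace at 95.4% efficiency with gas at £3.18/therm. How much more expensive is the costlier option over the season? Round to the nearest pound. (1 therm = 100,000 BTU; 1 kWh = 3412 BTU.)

Heat load = 83.6 × 10⁶ BTU = 83,600,000 BTU
Gas: input = 83,600,000 / 0.954 = 87,631,027 BTU = 876.3 therm → 876.3 × £3.18 = £2,786.67
Heat pump: 83,600,000 BTU / 3412 = 24,500 kWh heat; / 2.95 = 8,306 kWh in → × £0.120 = £996.68
Difference = |£2,786.67 − £996.68| = £1,789.98 ≈ £1790

£1790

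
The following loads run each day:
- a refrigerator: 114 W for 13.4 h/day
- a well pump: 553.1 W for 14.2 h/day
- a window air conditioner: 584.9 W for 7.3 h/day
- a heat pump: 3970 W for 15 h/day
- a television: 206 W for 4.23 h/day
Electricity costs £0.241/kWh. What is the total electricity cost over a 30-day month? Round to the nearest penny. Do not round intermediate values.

refrigerator: 114 W × 13.4 h × 30 d = 45,828 Wh = 45.83 kWh
well pump: 553.1 W × 14.2 h × 30 d = 235,621 Wh = 235.6 kWh
window air conditioner: 584.9 W × 7.3 h × 30 d = 128,093 Wh = 128.1 kWh
heat pump: 3970 W × 15 h × 30 d = 1,786,500 Wh = 1,786 kWh
television: 206 W × 4.23 h × 30 d = 26,141 Wh = 26.14 kWh
Total energy = 45.83 + 235.6 + 128.1 + 1,786 + 26.14 = 2,222 kWh
Cost = 2,222 kWh × £0.241 = £535.55

£535.55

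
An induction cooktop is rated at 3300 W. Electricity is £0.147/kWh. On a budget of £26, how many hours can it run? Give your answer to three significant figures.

Energy budget = £26 / £0.147 per kWh = 176.9 kWh = 176,871 Wh
Runtime = 176,871 Wh / 3300 W = 53.6 h

53.6 h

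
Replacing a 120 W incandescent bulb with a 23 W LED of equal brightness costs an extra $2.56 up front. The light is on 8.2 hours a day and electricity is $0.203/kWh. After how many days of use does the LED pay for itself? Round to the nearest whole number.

Power saved = 120 − 23 = 97 W
Daily energy saved = 97 W × 8.2 h = 795.4 Wh = 0.7954 kWh
Daily savings = 0.7954 × $0.203 = $0.1615
Payback = $2.56 / $0.1615 per day = 15.85 days

16 days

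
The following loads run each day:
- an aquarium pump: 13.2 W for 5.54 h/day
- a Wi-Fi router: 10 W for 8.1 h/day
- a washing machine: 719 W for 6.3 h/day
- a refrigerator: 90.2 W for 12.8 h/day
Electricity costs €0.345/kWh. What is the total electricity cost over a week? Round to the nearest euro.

aquarium pump: 13.2 W × 5.54 h × 7 d = 512 Wh = 0.5119 kWh
Wi-Fi router: 10 W × 8.1 h × 7 d = 567 Wh = 0.567 kWh
washing machine: 719 W × 6.3 h × 7 d = 31,708 Wh = 31.71 kWh
refrigerator: 90.2 W × 12.8 h × 7 d = 8,082 Wh = 8.082 kWh
Total energy = 0.5119 + 0.567 + 31.71 + 8.082 = 40.87 kWh
Cost = 40.87 kWh × €0.345 = €14.10 ≈ €14

€14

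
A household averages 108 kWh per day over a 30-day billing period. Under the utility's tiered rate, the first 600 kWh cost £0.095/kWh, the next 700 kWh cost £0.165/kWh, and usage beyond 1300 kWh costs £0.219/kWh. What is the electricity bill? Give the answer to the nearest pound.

£597

Usage = 108 kWh/day × 30 days = 3240 kWh
First 600 kWh × £0.095 = £57.00
Next 700 kWh × £0.165 = £115.50
Remaining 1940 kWh × £0.219 = £424.86
Total = £597.36 ≈ £597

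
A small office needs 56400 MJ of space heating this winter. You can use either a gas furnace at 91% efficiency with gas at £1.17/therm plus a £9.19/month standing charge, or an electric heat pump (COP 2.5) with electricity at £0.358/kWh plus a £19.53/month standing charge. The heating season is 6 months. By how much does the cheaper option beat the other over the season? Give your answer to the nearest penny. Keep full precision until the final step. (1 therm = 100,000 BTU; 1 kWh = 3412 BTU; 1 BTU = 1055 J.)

Heat load = 56400 MJ = 56,400,000,000 J / 1055 = 53,459,716 BTU
Gas: input = 53,459,716 / 0.91 = 58,746,940 BTU = 587.5 therm → 587.5 × £1.17 = £687.34; + 6 × £9.19 standing = £742.48
Heat pump: 53,459,716 BTU / 3412 = 15,670 kWh heat; / 2.5 = 6,267 kWh in → × £0.358 = £2,243.68; + 6 × £19.53 standing = £2,360.86
Difference = |£742.48 − £2,360.86| = £1,618.38

£1618.38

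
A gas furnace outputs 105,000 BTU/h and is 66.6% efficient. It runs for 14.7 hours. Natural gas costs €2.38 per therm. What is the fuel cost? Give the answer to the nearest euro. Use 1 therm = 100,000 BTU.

Heat delivered = 105,000 BTU/h × 14.7 h = 1,543,500 BTU
Gas input = 1,543,500 / 0.666 = 2,317,568 BTU
= 2,317,568 / 100,000 = 23.18 therm
Cost = 23.18 × €2.38/therm = €55.16 ≈ €55

€55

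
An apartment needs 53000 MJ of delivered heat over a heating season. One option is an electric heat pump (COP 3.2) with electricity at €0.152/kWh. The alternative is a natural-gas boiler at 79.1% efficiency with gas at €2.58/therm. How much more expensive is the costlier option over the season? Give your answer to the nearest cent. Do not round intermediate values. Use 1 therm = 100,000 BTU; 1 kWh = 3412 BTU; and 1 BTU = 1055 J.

Heat load = 53000 MJ = 53,000,000,000 J / 1055 = 50,236,967 BTU
Gas: input = 50,236,967 / 0.791 = 63,510,704 BTU = 635.1 therm → 635.1 × €2.58 = €1,638.58
Heat pump: 50,236,967 BTU / 3412 = 14,720 kWh heat; / 3.2 = 4,601 kWh in → × €0.152 = €699.37
Difference = |€1,638.58 − €699.37| = €939.20

€939.20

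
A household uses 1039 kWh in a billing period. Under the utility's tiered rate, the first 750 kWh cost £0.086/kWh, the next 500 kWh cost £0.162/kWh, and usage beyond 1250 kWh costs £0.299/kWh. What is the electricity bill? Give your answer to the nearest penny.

First 750 kWh × £0.086 = £64.50
Next 289 kWh × £0.162 = £46.82
Remaining tier: 0 kWh (not reached)
Total = £111.32

£111.32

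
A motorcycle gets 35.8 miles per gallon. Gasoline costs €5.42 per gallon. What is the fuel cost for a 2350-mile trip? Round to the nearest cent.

Fuel = 2350 mi / 35.8 mpg = 65.64 gal
Cost = 65.64 gal × €5.42/gal = €355.78

€355.78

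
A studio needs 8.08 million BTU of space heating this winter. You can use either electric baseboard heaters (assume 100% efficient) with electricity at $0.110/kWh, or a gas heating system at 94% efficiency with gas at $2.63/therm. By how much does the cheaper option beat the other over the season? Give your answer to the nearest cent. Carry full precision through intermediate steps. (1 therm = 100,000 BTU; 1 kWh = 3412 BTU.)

$34.42

Heat load = 8.08 × 10⁶ BTU = 8,080,000 BTU
Gas: input = 8,080,000 / 0.94 = 8,595,745 BTU = 85.96 therm → 85.96 × $2.63 = $226.07
Electric: 8,080,000 BTU / 3412 = 2,368 kWh → × $0.110 = $260.49
Difference = |$226.07 − $260.49| = $34.42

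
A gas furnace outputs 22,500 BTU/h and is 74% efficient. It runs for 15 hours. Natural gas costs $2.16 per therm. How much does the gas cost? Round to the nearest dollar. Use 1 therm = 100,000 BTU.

Heat delivered = 22,500 BTU/h × 15 h = 337,500 BTU
Gas input = 337,500 / 0.74 = 456,081 BTU
= 456,081 / 100,000 = 4.561 therm
Cost = 4.561 × $2.16/therm = $9.85 ≈ $10

$10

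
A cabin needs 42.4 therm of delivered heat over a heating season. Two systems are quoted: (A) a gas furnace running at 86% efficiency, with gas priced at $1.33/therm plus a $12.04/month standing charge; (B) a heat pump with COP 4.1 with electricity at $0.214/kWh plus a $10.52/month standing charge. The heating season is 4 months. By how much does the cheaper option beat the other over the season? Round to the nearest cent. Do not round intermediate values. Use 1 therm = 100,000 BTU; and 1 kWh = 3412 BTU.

Heat load = 42.4 therm × 100,000 = 4,240,000 BTU
Gas: input = 4,240,000 / 0.86 = 4,930,233 BTU = 49.3 therm → 49.3 × $1.33 = $65.57; + 4 × $12.04 standing = $113.73
Heat pump: 4,240,000 BTU / 3412 = 1,243 kWh heat; / 4.1 = 303.1 kWh in → × $0.214 = $64.86; + 4 × $10.52 standing = $106.94
Difference = |$113.73 − $106.94| = $6.79

$6.79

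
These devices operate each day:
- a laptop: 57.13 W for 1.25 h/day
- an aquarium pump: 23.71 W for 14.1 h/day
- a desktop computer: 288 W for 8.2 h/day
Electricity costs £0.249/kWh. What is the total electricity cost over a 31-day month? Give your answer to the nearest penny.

£21.36

laptop: 57.13 W × 1.25 h × 31 d = 2,214 Wh = 2.214 kWh
aquarium pump: 23.71 W × 14.1 h × 31 d = 10,364 Wh = 10.36 kWh
desktop computer: 288 W × 8.2 h × 31 d = 73,210 Wh = 73.21 kWh
Total energy = 2.214 + 10.36 + 73.21 = 85.79 kWh
Cost = 85.79 kWh × £0.249 = £21.36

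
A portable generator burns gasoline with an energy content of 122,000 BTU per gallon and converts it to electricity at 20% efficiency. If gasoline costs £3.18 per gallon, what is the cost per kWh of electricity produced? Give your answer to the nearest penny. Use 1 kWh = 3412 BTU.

Electrical output per gallon = 122,000 BTU × 0.20 / 3412 BTU/kWh = 7.151 kWh
Cost per kWh = £3.18 / 7.151 kWh = £0.445

£0.44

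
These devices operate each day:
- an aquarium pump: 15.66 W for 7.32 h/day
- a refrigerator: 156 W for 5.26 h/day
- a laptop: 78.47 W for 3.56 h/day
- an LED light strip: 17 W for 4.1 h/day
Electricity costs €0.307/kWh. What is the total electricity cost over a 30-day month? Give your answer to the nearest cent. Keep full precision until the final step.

€11.83

aquarium pump: 15.66 W × 7.32 h × 30 d = 3,439 Wh = 3.439 kWh
refrigerator: 156 W × 5.26 h × 30 d = 24,617 Wh = 24.62 kWh
laptop: 78.47 W × 3.56 h × 30 d = 8,381 Wh = 8.381 kWh
LED light strip: 17 W × 4.1 h × 30 d = 2,091 Wh = 2.091 kWh
Total energy = 3.439 + 24.62 + 8.381 + 2.091 = 38.53 kWh
Cost = 38.53 kWh × €0.307 = €11.83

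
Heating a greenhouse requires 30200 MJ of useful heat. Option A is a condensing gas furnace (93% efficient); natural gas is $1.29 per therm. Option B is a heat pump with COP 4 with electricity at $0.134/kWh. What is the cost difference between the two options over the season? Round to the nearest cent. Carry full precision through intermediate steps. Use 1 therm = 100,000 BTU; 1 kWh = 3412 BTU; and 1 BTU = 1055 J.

Heat load = 30200 MJ = 30,200,000,000 J / 1055 = 28,625,592 BTU
Gas: input = 28,625,592 / 0.93 = 30,780,207 BTU = 307.8 therm → 307.8 × $1.29 = $397.06
Heat pump: 28,625,592 BTU / 3412 = 8,390 kWh heat; / 4 = 2,097 kWh in → × $0.134 = $281.05
Difference = |$397.06 − $281.05| = $116.01

$116.01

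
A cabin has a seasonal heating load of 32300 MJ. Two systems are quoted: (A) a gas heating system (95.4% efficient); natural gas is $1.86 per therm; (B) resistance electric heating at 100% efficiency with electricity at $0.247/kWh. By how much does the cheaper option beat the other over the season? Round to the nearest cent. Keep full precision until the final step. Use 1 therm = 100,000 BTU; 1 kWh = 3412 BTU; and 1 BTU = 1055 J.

$1619.43

Heat load = 32300 MJ = 32,300,000,000 J / 1055 = 30,616,114 BTU
Gas: input = 30,616,114 / 0.954 = 32,092,362 BTU = 320.9 therm → 320.9 × $1.86 = $596.92
Electric: 30,616,114 BTU / 3412 = 8,973 kWh → × $0.247 = $2,216.35
Difference = |$596.92 − $2,216.35| = $1,619.43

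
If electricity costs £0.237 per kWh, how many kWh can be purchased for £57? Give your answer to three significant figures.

241 kWh

£57 / £0.237 per kWh = 240.5 kWh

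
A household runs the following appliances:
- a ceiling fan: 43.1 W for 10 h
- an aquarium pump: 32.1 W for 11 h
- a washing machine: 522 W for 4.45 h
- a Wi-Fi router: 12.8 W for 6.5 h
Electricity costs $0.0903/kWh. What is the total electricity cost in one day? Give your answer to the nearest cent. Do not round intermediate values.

$0.29

ceiling fan: 43.1 W × 10 h = 431 Wh = 0.431 kWh
aquarium pump: 32.1 W × 11 h = 353 Wh = 0.3531 kWh
washing machine: 522 W × 4.45 h = 2,323 Wh = 2.323 kWh
Wi-Fi router: 12.8 W × 6.5 h = 83 Wh = 0.0832 kWh
Total energy = 0.431 + 0.3531 + 2.323 + 0.0832 = 3.19 kWh
Cost = 3.19 kWh × $0.0903 = $0.29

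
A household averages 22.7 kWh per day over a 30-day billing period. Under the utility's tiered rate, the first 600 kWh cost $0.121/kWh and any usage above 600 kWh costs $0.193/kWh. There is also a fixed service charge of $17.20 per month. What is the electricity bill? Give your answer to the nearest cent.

$105.43

Usage = 22.7 kWh/day × 30 days = 681 kWh
First 600 kWh × $0.121 = $72.60
Remaining 81 kWh × $0.193 = $15.63
Energy charge = $88.23; + service $17.20 = $105.43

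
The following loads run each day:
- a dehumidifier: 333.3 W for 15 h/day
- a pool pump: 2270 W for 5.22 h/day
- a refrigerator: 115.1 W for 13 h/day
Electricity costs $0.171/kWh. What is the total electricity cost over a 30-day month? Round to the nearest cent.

dehumidifier: 333.3 W × 15 h × 30 d = 149,985 Wh = 150 kWh
pool pump: 2270 W × 5.22 h × 30 d = 355,482 Wh = 355.5 kWh
refrigerator: 115.1 W × 13 h × 30 d = 44,889 Wh = 44.89 kWh
Total energy = 150 + 355.5 + 44.89 = 550.4 kWh
Cost = 550.4 kWh × $0.171 = $94.11

$94.11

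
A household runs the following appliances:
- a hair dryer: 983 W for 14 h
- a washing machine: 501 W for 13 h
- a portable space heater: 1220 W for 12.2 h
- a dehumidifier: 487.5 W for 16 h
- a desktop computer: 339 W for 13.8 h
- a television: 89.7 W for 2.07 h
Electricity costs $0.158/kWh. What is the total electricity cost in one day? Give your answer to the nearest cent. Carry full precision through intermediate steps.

hair dryer: 983 W × 14 h = 13,762 Wh = 13.76 kWh
washing machine: 501 W × 13 h = 6,513 Wh = 6.513 kWh
portable space heater: 1220 W × 12.2 h = 14,884 Wh = 14.88 kWh
dehumidifier: 487.5 W × 16 h = 7,800 Wh = 7.8 kWh
desktop computer: 339 W × 13.8 h = 4,678 Wh = 4.678 kWh
television: 89.7 W × 2.07 h = 186 Wh = 0.1857 kWh
Total energy = 13.76 + 6.513 + 14.88 + 7.8 + 4.678 + 0.1857 = 47.82 kWh
Cost = 47.82 kWh × $0.158 = $7.56

$7.56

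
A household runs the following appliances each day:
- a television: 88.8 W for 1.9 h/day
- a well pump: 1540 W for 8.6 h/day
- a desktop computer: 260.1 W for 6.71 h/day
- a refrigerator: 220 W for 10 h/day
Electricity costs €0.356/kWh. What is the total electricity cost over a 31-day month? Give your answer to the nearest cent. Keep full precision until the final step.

television: 88.8 W × 1.9 h × 31 d = 5,230 Wh = 5.23 kWh
well pump: 1540 W × 8.6 h × 31 d = 410,564 Wh = 410.6 kWh
desktop computer: 260.1 W × 6.71 h × 31 d = 54,103 Wh = 54.1 kWh
refrigerator: 220 W × 10 h × 31 d = 68,200 Wh = 68.2 kWh
Total energy = 5.23 + 410.6 + 54.1 + 68.2 = 538.1 kWh
Cost = 538.1 kWh × €0.356 = €191.56

€191.56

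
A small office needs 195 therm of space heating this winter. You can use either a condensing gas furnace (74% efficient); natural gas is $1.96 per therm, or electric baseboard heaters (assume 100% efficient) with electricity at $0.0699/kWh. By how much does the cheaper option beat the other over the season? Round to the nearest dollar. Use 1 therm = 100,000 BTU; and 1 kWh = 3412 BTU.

$117

Heat load = 195 therm × 100,000 = 19,500,000 BTU
Gas: input = 19,500,000 / 0.74 = 26,351,351 BTU = 263.5 therm → 263.5 × $1.96 = $516.49
Electric: 19,500,000 BTU / 3412 = 5,715 kWh → × $0.0699 = $399.49
Difference = |$516.49 − $399.49| = $117.00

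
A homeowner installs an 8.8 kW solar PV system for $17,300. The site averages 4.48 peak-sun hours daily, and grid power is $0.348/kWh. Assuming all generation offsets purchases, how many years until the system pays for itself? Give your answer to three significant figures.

3.45 years

Daily generation = 8.8 kW × 4.48 h = 39.42 kWh
Annual generation = 39.42 × 365 = 14390 kWh
Annual savings = 14390 × $0.348 = $5,007.64
Payback = $17,300 / $5,007.64 = 3.45 years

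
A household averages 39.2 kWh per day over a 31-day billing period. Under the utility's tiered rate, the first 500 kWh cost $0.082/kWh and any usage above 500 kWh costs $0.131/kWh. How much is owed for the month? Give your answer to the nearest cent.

$134.69

Usage = 39.2 kWh/day × 31 days = 1215.2 kWh
First 500 kWh × $0.082 = $41.00
Remaining 715.2 kWh × $0.131 = $93.69
Total = $134.69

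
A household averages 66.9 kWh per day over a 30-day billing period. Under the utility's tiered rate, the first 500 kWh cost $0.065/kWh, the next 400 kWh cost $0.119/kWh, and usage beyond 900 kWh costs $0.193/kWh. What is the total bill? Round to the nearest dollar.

Usage = 66.9 kWh/day × 30 days = 2007 kWh
First 500 kWh × $0.065 = $32.50
Next 400 kWh × $0.119 = $47.60
Remaining 1107 kWh × $0.193 = $213.65
Total = $293.75 ≈ $294

$294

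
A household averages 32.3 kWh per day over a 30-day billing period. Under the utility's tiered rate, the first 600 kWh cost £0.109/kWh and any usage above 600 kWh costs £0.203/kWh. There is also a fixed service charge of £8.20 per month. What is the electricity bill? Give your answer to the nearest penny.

Usage = 32.3 kWh/day × 30 days = 969 kWh
First 600 kWh × £0.109 = £65.40
Remaining 369 kWh × £0.203 = £74.91
Energy charge = £140.31; + service £8.20 = £148.51

£148.51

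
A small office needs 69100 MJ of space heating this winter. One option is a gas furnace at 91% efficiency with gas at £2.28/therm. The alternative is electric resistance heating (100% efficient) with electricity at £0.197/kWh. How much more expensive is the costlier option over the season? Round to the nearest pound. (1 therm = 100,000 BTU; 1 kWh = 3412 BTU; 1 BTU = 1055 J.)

£2141

Heat load = 69100 MJ = 69,100,000,000 J / 1055 = 65,497,630 BTU
Gas: input = 65,497,630 / 0.91 = 71,975,418 BTU = 719.8 therm → 719.8 × £2.28 = £1,641.04
Electric: 65,497,630 BTU / 3412 = 19,200 kWh → × £0.197 = £3,781.66
Difference = |£1,641.04 − £3,781.66| = £2,140.62 ≈ £2141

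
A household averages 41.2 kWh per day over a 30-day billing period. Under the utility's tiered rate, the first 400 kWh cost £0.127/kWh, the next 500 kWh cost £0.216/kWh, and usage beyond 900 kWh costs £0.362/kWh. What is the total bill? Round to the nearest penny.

Usage = 41.2 kWh/day × 30 days = 1236 kWh
First 400 kWh × £0.127 = £50.80
Next 500 kWh × £0.216 = £108.00
Remaining 336 kWh × £0.362 = £121.63
Total = £280.43

£280.43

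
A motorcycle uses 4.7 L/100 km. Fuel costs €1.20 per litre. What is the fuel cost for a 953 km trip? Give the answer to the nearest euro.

Fuel = 4.7 L/100 km × 953 km / 100 = 44.79 L
Cost = 44.79 L × €1.20/L = €53.75 ≈ €54

€54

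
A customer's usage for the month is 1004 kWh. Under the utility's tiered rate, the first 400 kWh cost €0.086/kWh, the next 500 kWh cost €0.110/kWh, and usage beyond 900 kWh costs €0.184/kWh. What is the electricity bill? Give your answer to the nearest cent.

First 400 kWh × €0.086 = €34.40
Next 500 kWh × €0.110 = €55.00
Remaining 104 kWh × €0.184 = €19.14
Total = €108.54

€108.54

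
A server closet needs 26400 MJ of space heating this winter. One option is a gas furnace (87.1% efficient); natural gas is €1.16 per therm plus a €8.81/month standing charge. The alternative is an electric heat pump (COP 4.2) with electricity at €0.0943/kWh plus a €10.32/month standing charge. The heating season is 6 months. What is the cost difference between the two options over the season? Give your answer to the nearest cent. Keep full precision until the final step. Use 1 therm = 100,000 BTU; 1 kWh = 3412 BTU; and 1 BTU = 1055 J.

€159.54

Heat load = 26400 MJ = 26,400,000,000 J / 1055 = 25,023,697 BTU
Gas: input = 25,023,697 / 0.871 = 28,729,847 BTU = 287.3 therm → 287.3 × €1.16 = €333.27; + 6 × €8.81 standing = €386.13
Heat pump: 25,023,697 BTU / 3412 = 7,334 kWh heat; / 4.2 = 1,746 kWh in → × €0.0943 = €164.67; + 6 × €10.32 standing = €226.59
Difference = |€386.13 − €226.59| = €159.54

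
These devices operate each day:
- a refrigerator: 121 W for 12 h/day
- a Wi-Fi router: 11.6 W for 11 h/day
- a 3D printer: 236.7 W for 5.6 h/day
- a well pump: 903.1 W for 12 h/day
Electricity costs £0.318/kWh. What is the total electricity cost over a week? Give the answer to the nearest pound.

refrigerator: 121 W × 12 h × 7 d = 10,164 Wh = 10.16 kWh
Wi-Fi router: 11.6 W × 11 h × 7 d = 893 Wh = 0.8932 kWh
3D printer: 236.7 W × 5.6 h × 7 d = 9,279 Wh = 9.279 kWh
well pump: 903.1 W × 12 h × 7 d = 75,860 Wh = 75.86 kWh
Total energy = 10.16 + 0.8932 + 9.279 + 75.86 = 96.2 kWh
Cost = 96.2 kWh × £0.318 = £30.59 ≈ £31

£31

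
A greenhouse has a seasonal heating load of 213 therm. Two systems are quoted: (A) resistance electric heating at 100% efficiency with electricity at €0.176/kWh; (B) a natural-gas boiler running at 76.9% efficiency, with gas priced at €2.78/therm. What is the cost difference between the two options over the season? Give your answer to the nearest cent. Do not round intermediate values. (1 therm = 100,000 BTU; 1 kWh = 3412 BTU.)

Heat load = 213 therm × 100,000 = 21,300,000 BTU
Gas: input = 21,300,000 / 0.769 = 27,698,309 BTU = 277 therm → 277 × €2.78 = €770.01
Electric: 21,300,000 BTU / 3412 = 6,243 kWh → × €0.176 = €1,098.71
Difference = |€770.01 − €1,098.71| = €328.70

€328.70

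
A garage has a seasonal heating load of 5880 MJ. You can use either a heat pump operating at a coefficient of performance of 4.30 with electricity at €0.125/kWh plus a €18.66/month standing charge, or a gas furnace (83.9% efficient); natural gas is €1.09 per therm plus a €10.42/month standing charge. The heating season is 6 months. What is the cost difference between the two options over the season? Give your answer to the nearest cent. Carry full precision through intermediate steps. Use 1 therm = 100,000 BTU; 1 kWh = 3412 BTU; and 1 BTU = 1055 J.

Heat load = 5880 MJ = 5,880,000,000 J / 1055 = 5,573,460 BTU
Gas: input = 5,573,460 / 0.839 = 6,642,979 BTU = 66.43 therm → 66.43 × €1.09 = €72.41; + 6 × €10.42 standing = €134.93
Heat pump: 5,573,460 BTU / 3412 = 1,633 kWh heat; / 4.30 = 379.9 kWh in → × €0.125 = €47.49; + 6 × €18.66 standing = €159.45
Difference = |€134.93 − €159.45| = €24.52

€24.52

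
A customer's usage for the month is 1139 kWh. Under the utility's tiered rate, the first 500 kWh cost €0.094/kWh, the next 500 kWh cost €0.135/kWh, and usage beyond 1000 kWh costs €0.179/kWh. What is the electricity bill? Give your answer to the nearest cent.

First 500 kWh × €0.094 = €47.00
Next 500 kWh × €0.135 = €67.50
Remaining 139 kWh × €0.179 = €24.88
Total = €139.38

€139.38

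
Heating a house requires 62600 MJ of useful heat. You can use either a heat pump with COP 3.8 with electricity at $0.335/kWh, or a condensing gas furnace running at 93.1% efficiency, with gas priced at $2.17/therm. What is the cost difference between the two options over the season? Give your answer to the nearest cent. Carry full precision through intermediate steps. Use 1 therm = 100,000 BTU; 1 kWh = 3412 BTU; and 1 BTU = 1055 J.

Heat load = 62600 MJ = 62,600,000,000 J / 1055 = 59,336,493 BTU
Gas: input = 59,336,493 / 0.931 = 63,734,149 BTU = 637.3 therm → 637.3 × $2.17 = $1,383.03
Heat pump: 59,336,493 BTU / 3412 = 17,390 kWh heat; / 3.8 = 4,576 kWh in → × $0.335 = $1,533.11
Difference = |$1,383.03 − $1,533.11| = $150.08

$150.08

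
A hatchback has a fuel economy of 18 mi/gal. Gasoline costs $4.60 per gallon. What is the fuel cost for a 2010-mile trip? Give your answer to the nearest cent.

Fuel = 2010 mi / 18 mpg = 111.7 gal
Cost = 111.7 gal × $4.60/gal = $513.67

$513.67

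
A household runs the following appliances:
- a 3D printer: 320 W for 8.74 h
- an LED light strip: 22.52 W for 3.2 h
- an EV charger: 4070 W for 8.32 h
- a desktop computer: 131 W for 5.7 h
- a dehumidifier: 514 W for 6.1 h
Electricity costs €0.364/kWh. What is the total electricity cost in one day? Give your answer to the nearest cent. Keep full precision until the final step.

€14.78

3D printer: 320 W × 8.74 h = 2,797 Wh = 2.797 kWh
LED light strip: 22.52 W × 3.2 h = 72 Wh = 0.07206 kWh
EV charger: 4070 W × 8.32 h = 33,862 Wh = 33.86 kWh
desktop computer: 131 W × 5.7 h = 747 Wh = 0.7467 kWh
dehumidifier: 514 W × 6.1 h = 3,135 Wh = 3.135 kWh
Total energy = 2.797 + 0.07206 + 33.86 + 0.7467 + 3.135 = 40.61 kWh
Cost = 40.61 kWh × €0.364 = €14.78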